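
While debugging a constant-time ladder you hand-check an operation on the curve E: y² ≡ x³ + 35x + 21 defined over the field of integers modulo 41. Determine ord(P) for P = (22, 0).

2P: (22, 0) + (22, 0): same x and y₁ ≡ -y₂, so the sum is ∞.
2P = ∞, so the order is 2.

2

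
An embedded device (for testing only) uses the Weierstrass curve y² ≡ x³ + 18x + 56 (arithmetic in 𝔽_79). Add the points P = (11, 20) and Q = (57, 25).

(56, 73)

(11, 20) + (57, 25). λ = (25 - 20)/(57 - 11) ≡ 5/46 mod 79. 46⁻¹ ≡ 67 (mod 79), so λ ≡ 19.
  x = λ² - 11 - 57 = 361 - 68 ≡ 56; y = λ·(11 - 56) - 20 ≡ 73. → (56, 73)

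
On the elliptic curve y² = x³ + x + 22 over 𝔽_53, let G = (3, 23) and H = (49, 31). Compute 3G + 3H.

(46, 19)

First 3G:
Repeated addition: build up to 3G.
2G: tangent at (3, 23): λ = (3·3² + 1)/(2·23) ≡ 28/46. 46⁻¹ ≡ 15 (mod 53), so λ ≡ 28·15 ≡ 49.
  x = λ² - 3 - 3 = 2401 - 6 ≡ 10; y = λ·(3 - 10) - 23 ≡ 5. → (10, 5)
3G: (10, 5) + (3, 23). λ = (23 - 5)/(3 - 10) ≡ 18/46 mod 53. 46⁻¹ ≡ 15 (mod 53), so λ ≡ 5.
  x = λ² - 10 - 3 = 25 - 13 ≡ 12; y = λ·(10 - 12) - 5 ≡ 38. → (12, 38)
3G = (12, 38).
Next 3H:
Repeated addition: build up to 3H.
2H: tangent at (49, 31): λ = (3·49² + 1)/(2·31) ≡ 49/9. 9⁻¹ ≡ 6 (mod 53) since 9·6 = 54 ≡ 1, so λ ≡ 49·6 ≡ 29.
  x = λ² - 49 - 49 = 841 - 98 ≡ 1; y = λ·(49 - 1) - 31 ≡ 36. → (1, 36)
3H: (1, 36) + (49, 31). λ = (31 - 36)/(49 - 1) ≡ 48/48 mod 53. 48⁻¹ ≡ 21 (mod 53), so λ ≡ 1.
  x = λ² - 1 - 49 = 1 - 50 ≡ 4; y = λ·(1 - 4) - 36 ≡ 14. → (4, 14)
3H = (4, 14).
Finally 3G + 3H:
(12, 38) + (4, 14). λ = (14 - 38)/(4 - 12) ≡ 29/45 mod 53. 45⁻¹ ≡ 33 (mod 53) since 45·33 = 1485 ≡ 1, so λ ≡ 3.
  x = λ² - 12 - 4 = 9 - 16 ≡ 46; y = λ·(12 - 46) - 38 ≡ 19. → (46, 19)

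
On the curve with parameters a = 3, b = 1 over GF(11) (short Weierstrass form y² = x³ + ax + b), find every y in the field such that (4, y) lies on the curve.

0

x³ + 3x + 1 = 77 ≡ 0 (mod 11).
Only y = 0 satisfies y² ≡ 0.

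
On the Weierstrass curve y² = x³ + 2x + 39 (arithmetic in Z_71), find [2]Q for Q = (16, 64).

(11, 16)

tangent at (16, 64): λ = (3·16² + 2)/(2·64) ≡ 60/57. 57⁻¹ ≡ 5 (mod 71) since 57·5 = 285 ≡ 1, so λ ≡ 60·5 ≡ 16.
  x = λ² - 16 - 16 = 256 - 32 ≡ 11; y = λ·(16 - 11) - 64 ≡ 16. → (11, 16)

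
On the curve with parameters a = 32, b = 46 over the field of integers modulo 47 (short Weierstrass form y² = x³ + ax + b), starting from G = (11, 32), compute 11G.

Repeated addition: build up to 11G.
2G: tangent at (11, 32): λ = (3·11² + 32)/(2·32) ≡ 19/17. 17⁻¹ ≡ 36 (mod 47), so λ ≡ 19·36 ≡ 26.
  x = λ² - 11 - 11 = 676 - 22 ≡ 43; y = λ·(11 - 43) - 32 ≡ 29. → (43, 29)
3G: (43, 29) + (11, 32). λ = (32 - 29)/(11 - 43) ≡ 3/15 mod 47. 15⁻¹ ≡ 22 (mod 47), so λ ≡ 19.
  x = λ² - 43 - 11 = 361 - 54 ≡ 25; y = λ·(43 - 25) - 29 ≡ 31. → (25, 31)
4G: (25, 31) + (11, 32). λ = (32 - 31)/(11 - 25) ≡ 1/33 mod 47. 33⁻¹ ≡ 10 (mod 47) since 33·10 = 330 ≡ 1, so λ ≡ 10.
  x = λ² - 25 - 11 = 100 - 36 ≡ 17; y = λ·(25 - 17) - 31 ≡ 2. → (17, 2)
5G: (17, 2) + (11, 32). λ = (32 - 2)/(11 - 17) ≡ 30/41 mod 47. 41⁻¹ ≡ 39 (mod 47) since 41·39 = 1599 ≡ 1, so λ ≡ 42.
  x = λ² - 17 - 11 = 1764 - 28 ≡ 44; y = λ·(17 - 44) - 2 ≡ 39. → (44, 39)
6G: (44, 39) + (11, 32). λ = (32 - 39)/(11 - 44) ≡ 40/14 mod 47. 14⁻¹ ≡ 37 (mod 47) since 14·37 = 518 ≡ 1, so λ ≡ 23.
  x = λ² - 44 - 11 = 529 - 55 ≡ 4; y = λ·(44 - 4) - 39 ≡ 35. → (4, 35)
7G: (4, 35) + (11, 32). λ = (32 - 35)/(11 - 4) ≡ 44/7 mod 47. 7⁻¹ ≡ 27 (mod 47), so λ ≡ 13.
  x = λ² - 4 - 11 = 169 - 15 ≡ 13; y = λ·(4 - 13) - 35 ≡ 36. → (13, 36)
8G: (13, 36) + (11, 32). λ = (32 - 36)/(11 - 13) ≡ 43/45 mod 47. 45⁻¹ ≡ 23 (mod 47) since 45·23 = 1035 ≡ 1, so λ ≡ 2.
  x = λ² - 13 - 11 = 4 - 24 ≡ 27; y = λ·(13 - 27) - 36 ≡ 30. → (27, 30)
9G: (27, 30) + (11, 32). λ = (32 - 30)/(11 - 27) ≡ 2/31 mod 47. 31⁻¹ ≡ 44 (mod 47), so λ ≡ 41.
  x = λ² - 27 - 11 = 1681 - 38 ≡ 45; y = λ·(27 - 45) - 30 ≡ 31. → (45, 31)
10G: (45, 31) + (11, 32). λ = (32 - 31)/(11 - 45) ≡ 1/13 mod 47. 13⁻¹ ≡ 29 (mod 47), so λ ≡ 29.
  x = λ² - 45 - 11 = 841 - 56 ≡ 33; y = λ·(45 - 33) - 31 ≡ 35. → (33, 35)
11G: (33, 35) + (11, 32). λ = (32 - 35)/(11 - 33) ≡ 44/25 mod 47. 25⁻¹ ≡ 32 (mod 47) since 25·32 = 800 ≡ 1, so λ ≡ 45.
  x = λ² - 33 - 11 = 2025 - 44 ≡ 7; y = λ·(33 - 7) - 35 ≡ 7. → (7, 7)

(7, 7)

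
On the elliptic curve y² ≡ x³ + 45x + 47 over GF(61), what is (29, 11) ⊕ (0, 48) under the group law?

(29, 11) + (0, 48). λ = (48 - 11)/(0 - 29) ≡ 37/32 mod 61. 32⁻¹ ≡ 21 (mod 61) since 32·21 = 672 ≡ 1, so λ ≡ 45.
  x = λ² - 29 - 0 = 2025 - 29 ≡ 44; y = λ·(29 - 44) - 11 ≡ 46. → (44, 46)

(44, 46)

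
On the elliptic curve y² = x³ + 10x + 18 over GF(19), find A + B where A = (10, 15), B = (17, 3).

(12, 2)

(10, 15) + (17, 3). λ = (3 - 15)/(17 - 10) ≡ 7/7 mod 19. 7⁻¹ ≡ 11 (mod 19), so λ ≡ 1.
  x = λ² - 10 - 17 = 1 - 27 ≡ 12; y = λ·(10 - 12) - 15 ≡ 2. → (12, 2)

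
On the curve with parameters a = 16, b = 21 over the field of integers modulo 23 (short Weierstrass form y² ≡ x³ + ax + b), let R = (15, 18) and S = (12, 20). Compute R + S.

(22, 2)

(15, 18) + (12, 20). λ = (20 - 18)/(12 - 15) ≡ 2/20 mod 23. 20⁻¹ ≡ 15 (mod 23), so λ ≡ 7.
  x = λ² - 15 - 12 = 49 - 27 ≡ 22; y = λ·(15 - 22) - 18 ≡ 2. → (22, 2)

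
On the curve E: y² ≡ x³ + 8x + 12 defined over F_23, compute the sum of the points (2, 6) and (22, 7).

(17, 22)

(2, 6) + (22, 7). λ = (7 - 6)/(22 - 2) ≡ 1/20 mod 23. 20⁻¹ ≡ 15 (mod 23) since 20·15 = 300 ≡ 1, so λ ≡ 15.
  x = λ² - 2 - 22 = 225 - 24 ≡ 17; y = λ·(2 - 17) - 6 ≡ 22. → (17, 22)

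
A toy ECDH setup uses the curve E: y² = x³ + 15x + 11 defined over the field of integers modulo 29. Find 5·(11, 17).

(23, 13)

Write P = (11, 17).
Double-and-add on 5 = (101)₂. Start with P = (11, 17) for the leading 1-bit.
double: tangent at (11, 17): λ = (3·11² + 15)/(2·17) ≡ 1/5. 5⁻¹ ≡ 6 (mod 29), so λ ≡ 1·6 ≡ 6.
  x = λ² - 11 - 11 = 36 - 22 ≡ 14; y = λ·(11 - 14) - 17 ≡ 23. → (14, 23)
double: tangent at (14, 23): λ = (3·14² + 15)/(2·23) ≡ 23/17. 17⁻¹ ≡ 12 (mod 29) since 17·12 = 204 ≡ 1, so λ ≡ 23·12 ≡ 15.
  x = λ² - 14 - 14 = 225 - 28 ≡ 23; y = λ·(14 - 23) - 23 ≡ 16. → (23, 16)
add P: (23, 16) + (11, 17). λ = (17 - 16)/(11 - 23) ≡ 1/17 mod 29. 17⁻¹ ≡ 12 (mod 29), so λ ≡ 12.
  x = λ² - 23 - 11 = 144 - 34 ≡ 23; y = λ·(23 - 23) - 16 ≡ 13. → (23, 13)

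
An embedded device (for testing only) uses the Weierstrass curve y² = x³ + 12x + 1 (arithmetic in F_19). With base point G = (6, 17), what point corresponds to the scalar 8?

(17, 11)

Repeated addition: build up to 8G.
2G: tangent at (6, 17): λ = (3·6² + 12)/(2·17) ≡ 6/15. 15⁻¹ ≡ 14 (mod 19) since 15·14 = 210 ≡ 1, so λ ≡ 6·14 ≡ 8.
  x = λ² - 6 - 6 = 64 - 12 ≡ 14; y = λ·(6 - 14) - 17 ≡ 14. → (14, 14)
3G: (14, 14) + (6, 17). λ = (17 - 14)/(6 - 14) ≡ 3/11 mod 19. 11⁻¹ ≡ 7 (mod 19) since 11·7 = 77 ≡ 1, so λ ≡ 2.
  x = λ² - 14 - 6 = 4 - 20 ≡ 3; y = λ·(14 - 3) - 14 ≡ 8. → (3, 8)
4G: (3, 8) + (6, 17). λ = (17 - 8)/(6 - 3) ≡ 9/3 mod 19. 3⁻¹ ≡ 13 (mod 19) since 3·13 = 39 ≡ 1, so λ ≡ 3.
  x = λ² - 3 - 6 = 9 - 9 ≡ 0; y = λ·(3 - 0) - 8 ≡ 1. → (0, 1)
5G: (0, 1) + (6, 17). λ = (17 - 1)/(6 - 0) ≡ 16/6 mod 19. 6⁻¹ ≡ 16 (mod 19) since 6·16 = 96 ≡ 1, so λ ≡ 9.
  x = λ² - 0 - 6 = 81 - 6 ≡ 18; y = λ·(0 - 18) - 1 ≡ 8. → (18, 8)
6G: (18, 8) + (6, 17). λ = (17 - 8)/(6 - 18) ≡ 9/7 mod 19. 7⁻¹ ≡ 11 (mod 19), so λ ≡ 4.
  x = λ² - 18 - 6 = 16 - 24 ≡ 11; y = λ·(18 - 11) - 8 ≡ 1. → (11, 1)
7G: (11, 1) + (6, 17). λ = (17 - 1)/(6 - 11) ≡ 16/14 mod 19. 14⁻¹ ≡ 15 (mod 19) since 14·15 = 210 ≡ 1, so λ ≡ 12.
  x = λ² - 11 - 6 = 144 - 17 ≡ 13; y = λ·(11 - 13) - 1 ≡ 13. → (13, 13)
8G: (13, 13) + (6, 17). λ = (17 - 13)/(6 - 13) ≡ 4/12 mod 19. 12⁻¹ ≡ 8 (mod 19) since 12·8 = 96 ≡ 1, so λ ≡ 13.
  x = λ² - 13 - 6 = 169 - 19 ≡ 17; y = λ·(13 - 17) - 13 ≡ 11. → (17, 11)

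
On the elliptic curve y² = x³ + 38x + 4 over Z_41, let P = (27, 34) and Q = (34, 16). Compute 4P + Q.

First 4P:
Repeated addition: build up to 4P.
2P: tangent at (27, 34): λ = (3·27² + 38)/(2·34) ≡ 11/27. 27⁻¹ ≡ 38 (mod 41), so λ ≡ 11·38 ≡ 8.
  x = λ² - 27 - 27 = 64 - 54 ≡ 10; y = λ·(27 - 10) - 34 ≡ 20. → (10, 20)
3P: (10, 20) + (27, 34). λ = (34 - 20)/(27 - 10) ≡ 14/17 mod 41. 17⁻¹ ≡ 29 (mod 41), so λ ≡ 37.
  x = λ² - 10 - 27 = 1369 - 37 ≡ 20; y = λ·(10 - 20) - 20 ≡ 20. → (20, 20)
4P: (20, 20) + (27, 34). λ = (34 - 20)/(27 - 20) ≡ 14/7 mod 41. 7⁻¹ ≡ 6 (mod 41), so λ ≡ 2.
  x = λ² - 20 - 27 = 4 - 47 ≡ 39; y = λ·(20 - 39) - 20 ≡ 24. → (39, 24)
4P = (39, 24).
Finally 4P + Q:
(39, 24) + (34, 16). λ = (16 - 24)/(34 - 39) ≡ 33/36 mod 41. 36⁻¹ ≡ 8 (mod 41) since 36·8 = 288 ≡ 1, so λ ≡ 18.
  x = λ² - 39 - 34 = 324 - 73 ≡ 5; y = λ·(39 - 5) - 24 ≡ 14. → (5, 14)

(5, 14)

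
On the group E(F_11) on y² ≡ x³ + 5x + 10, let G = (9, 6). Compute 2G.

(7, 6)

tangent at (9, 6): λ = (3·9² + 5)/(2·6) ≡ 6/1. 1⁻¹ ≡ 1 (mod 11) since 1·1 = 1 ≡ 1, so λ ≡ 6·1 ≡ 6.
  x = λ² - 9 - 9 = 36 - 18 ≡ 7; y = λ·(9 - 7) - 6 ≡ 6. → (7, 6)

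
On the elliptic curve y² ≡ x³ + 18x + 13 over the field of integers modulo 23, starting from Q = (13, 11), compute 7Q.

(13, 11)

Repeated addition: build up to 7Q.
2Q: tangent at (13, 11): λ = (3·13² + 18)/(2·11) ≡ 19/22. 22⁻¹ ≡ 22 (mod 23), so λ ≡ 19·22 ≡ 4.
  x = λ² - 13 - 13 = 16 - 26 ≡ 13; y = λ·(13 - 13) - 11 ≡ 12. → (13, 12)
3Q: (13, 12) + (13, 11): same x and y₁ ≡ -y₂, so the sum is ∞.
4Q: ∞ + (13, 11) = (13, 11) (identity).
5Q: tangent at (13, 11): λ = (3·13² + 18)/(2·11) ≡ 19/22. 22⁻¹ ≡ 22 (mod 23), so λ ≡ 19·22 ≡ 4.
  x = λ² - 13 - 13 = 16 - 26 ≡ 13; y = λ·(13 - 13) - 11 ≡ 12. → (13, 12)
6Q: (13, 12) + (13, 11): same x and y₁ ≡ -y₂, so the sum is ∞.
7Q: ∞ + (13, 11) = (13, 11) (identity).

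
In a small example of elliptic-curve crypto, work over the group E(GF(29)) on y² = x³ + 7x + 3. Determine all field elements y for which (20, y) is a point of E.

9, 20

x³ + 7x + 3 = 8143 ≡ 23 (mod 29).
Square roots of 23 mod 29: 9 and 20 (since 9² = 81 ≡ 23).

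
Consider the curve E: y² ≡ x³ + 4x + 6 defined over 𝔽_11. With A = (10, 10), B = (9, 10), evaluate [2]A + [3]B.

First 2A:
Repeated addition: build up to 2A.
2A: tangent at (10, 10): λ = (3·10² + 4)/(2·10) ≡ 7/9. 9⁻¹ ≡ 5 (mod 11), so λ ≡ 7·5 ≡ 2.
  x = λ² - 10 - 10 = 4 - 20 ≡ 6; y = λ·(10 - 6) - 10 ≡ 9. → (6, 9)
2A = (6, 9).
Next 3B:
Repeated addition: build up to 3B.
2B: tangent at (9, 10): λ = (3·9² + 4)/(2·10) ≡ 5/9. 9⁻¹ ≡ 5 (mod 11), so λ ≡ 5·5 ≡ 3.
  x = λ² - 9 - 9 = 9 - 18 ≡ 2; y = λ·(9 - 2) - 10 ≡ 0. → (2, 0)
3B: (2, 0) + (9, 10). λ = (10 - 0)/(9 - 2) ≡ 10/7 mod 11. 7⁻¹ ≡ 8 (mod 11), so λ ≡ 3.
  x = λ² - 2 - 9 = 9 - 11 ≡ 9; y = λ·(2 - 9) - 0 ≡ 1. → (9, 1)
3B = (9, 1).
Finally 2A + 3B:
(6, 9) + (9, 1). λ = (1 - 9)/(9 - 6) ≡ 3/3 mod 11. 3⁻¹ ≡ 4 (mod 11) since 3·4 = 12 ≡ 1, so λ ≡ 1.
  x = λ² - 6 - 9 = 1 - 15 ≡ 8; y = λ·(6 - 8) - 9 ≡ 0. → (8, 0)

(8, 0)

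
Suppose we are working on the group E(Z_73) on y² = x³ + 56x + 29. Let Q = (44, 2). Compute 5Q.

Double-and-add on 5 = (101)₂. Start with Q = (44, 2) for the leading 1-bit.
double: tangent at (44, 2): λ = (3·44² + 56)/(2·2) ≡ 24/4. 4⁻¹ ≡ 55 (mod 73) since 4·55 = 220 ≡ 1, so λ ≡ 24·55 ≡ 6.
  x = λ² - 44 - 44 = 36 - 88 ≡ 21; y = λ·(44 - 21) - 2 ≡ 63. → (21, 63)
double: tangent at (21, 63): λ = (3·21² + 56)/(2·63) ≡ 65/53. 53⁻¹ ≡ 62 (mod 73) since 53·62 = 3286 ≡ 1, so λ ≡ 65·62 ≡ 15.
  x = λ² - 21 - 21 = 225 - 42 ≡ 37; y = λ·(21 - 37) - 63 ≡ 62. → (37, 62)
add Q: (37, 62) + (44, 2). λ = (2 - 62)/(44 - 37) ≡ 13/7 mod 73. 7⁻¹ ≡ 21 (mod 73) since 7·21 = 147 ≡ 1, so λ ≡ 54.
  x = λ² - 37 - 44 = 2916 - 81 ≡ 61; y = λ·(37 - 61) - 62 ≡ 29. → (61, 29)

(61, 29)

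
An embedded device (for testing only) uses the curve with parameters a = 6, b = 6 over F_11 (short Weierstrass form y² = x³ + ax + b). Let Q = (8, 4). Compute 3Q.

(2, 9)

Repeated addition: build up to 3Q.
2Q: tangent at (8, 4): λ = (3·8² + 6)/(2·4) ≡ 0/8. 8⁻¹ ≡ 7 (mod 11), so λ ≡ 0·7 ≡ 0.
  x = λ² - 8 - 8 = 0 - 16 ≡ 6; y = λ·(8 - 6) - 4 ≡ 7. → (6, 7)
3Q: (6, 7) + (8, 4). λ = (4 - 7)/(8 - 6) ≡ 8/2 mod 11. 2⁻¹ ≡ 6 (mod 11) since 2·6 = 12 ≡ 1, so λ ≡ 4.
  x = λ² - 6 - 8 = 16 - 14 ≡ 2; y = λ·(6 - 2) - 7 ≡ 9. → (2, 9)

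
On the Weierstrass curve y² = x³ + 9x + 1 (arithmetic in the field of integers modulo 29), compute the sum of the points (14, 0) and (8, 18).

(14, 0) + (8, 18). λ = (18 - 0)/(8 - 14) ≡ 18/23 mod 29. 23⁻¹ ≡ 24 (mod 29), so λ ≡ 26.
  x = λ² - 14 - 8 = 676 - 22 ≡ 16; y = λ·(14 - 16) - 0 ≡ 6. → (16, 6)

(16, 6)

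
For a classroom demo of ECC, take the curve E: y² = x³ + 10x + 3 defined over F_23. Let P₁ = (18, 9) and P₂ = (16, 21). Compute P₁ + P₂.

(18, 9) + (16, 21). λ = (21 - 9)/(16 - 18) ≡ 12/21 mod 23. 21⁻¹ ≡ 11 (mod 23), so λ ≡ 17.
  x = λ² - 18 - 16 = 289 - 34 ≡ 2; y = λ·(18 - 2) - 9 ≡ 10. → (2, 10)

(2, 10)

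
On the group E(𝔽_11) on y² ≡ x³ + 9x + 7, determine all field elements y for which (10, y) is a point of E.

x³ + 9x + 7 = 1097 ≡ 8 (mod 11).
8 is a non-residue mod 11; no y exists.

none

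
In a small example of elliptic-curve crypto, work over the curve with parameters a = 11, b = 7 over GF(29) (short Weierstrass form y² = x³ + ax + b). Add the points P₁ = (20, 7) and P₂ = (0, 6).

(4, 17)

(20, 7) + (0, 6). λ = (6 - 7)/(0 - 20) ≡ 28/9 mod 29. 9⁻¹ ≡ 13 (mod 29) since 9·13 = 117 ≡ 1, so λ ≡ 16.
  x = λ² - 20 - 0 = 256 - 20 ≡ 4; y = λ·(20 - 4) - 7 ≡ 17. → (4, 17)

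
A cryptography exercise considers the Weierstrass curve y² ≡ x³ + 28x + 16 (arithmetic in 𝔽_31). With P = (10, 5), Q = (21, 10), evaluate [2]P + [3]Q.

First 2P:
Repeated addition: build up to 2P.
2P: tangent at (10, 5): λ = (3·10² + 28)/(2·5) ≡ 18/10. 10⁻¹ ≡ 28 (mod 31) since 10·28 = 280 ≡ 1, so λ ≡ 18·28 ≡ 8.
  x = λ² - 10 - 10 = 64 - 20 ≡ 13; y = λ·(10 - 13) - 5 ≡ 2. → (13, 2)
2P = (13, 2).
Next 3Q:
Repeated addition: build up to 3Q.
2Q: tangent at (21, 10): λ = (3·21² + 28)/(2·10) ≡ 18/20. 20⁻¹ ≡ 14 (mod 31), so λ ≡ 18·14 ≡ 4.
  x = λ² - 21 - 21 = 16 - 42 ≡ 5; y = λ·(21 - 5) - 10 ≡ 23. → (5, 23)
3Q: (5, 23) + (21, 10). λ = (10 - 23)/(21 - 5) ≡ 18/16 mod 31. 16⁻¹ ≡ 2 (mod 31), so λ ≡ 5.
  x = λ² - 5 - 21 = 25 - 26 ≡ 30; y = λ·(5 - 30) - 23 ≡ 7. → (30, 7)
3Q = (30, 7).
Finally 2P + 3Q:
(13, 2) + (30, 7). λ = (7 - 2)/(30 - 13) ≡ 5/17 mod 31. 17⁻¹ ≡ 11 (mod 31) since 17·11 = 187 ≡ 1, so λ ≡ 24.
  x = λ² - 13 - 30 = 576 - 43 ≡ 6; y = λ·(13 - 6) - 2 ≡ 11. → (6, 11)

(6, 11)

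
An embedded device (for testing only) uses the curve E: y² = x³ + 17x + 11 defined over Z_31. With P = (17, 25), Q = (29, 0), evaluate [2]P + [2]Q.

First 2P:
Repeated addition: build up to 2P.
2P: tangent at (17, 25): λ = (3·17² + 17)/(2·25) ≡ 16/19. 19⁻¹ ≡ 18 (mod 31) since 19·18 = 342 ≡ 1, so λ ≡ 16·18 ≡ 9.
  x = λ² - 17 - 17 = 81 - 34 ≡ 16; y = λ·(17 - 16) - 25 ≡ 15. → (16, 15)
2P = (16, 15).
Next 2Q:
Repeated addition: build up to 2Q.
2Q: (29, 0) + (29, 0): same x and y₁ ≡ -y₂, so the sum is O.
2Q = O.
Finally 2P + 2Q:
(16, 15) + O = (16, 15) (identity).

(16, 15)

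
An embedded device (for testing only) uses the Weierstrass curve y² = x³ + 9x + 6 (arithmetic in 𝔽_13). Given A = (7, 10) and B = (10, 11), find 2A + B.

First 2A:
Repeated addition: build up to 2A.
2A: tangent at (7, 10): λ = (3·7² + 9)/(2·10) ≡ 0/7. 7⁻¹ ≡ 2 (mod 13) since 7·2 = 14 ≡ 1, so λ ≡ 0·2 ≡ 0.
  x = λ² - 7 - 7 = 0 - 14 ≡ 12; y = λ·(7 - 12) - 10 ≡ 3. → (12, 3)
2A = (12, 3).
Finally 2A + B:
(12, 3) + (10, 11). λ = (11 - 3)/(10 - 12) ≡ 8/11 mod 13. 11⁻¹ ≡ 6 (mod 13), so λ ≡ 9.
  x = λ² - 12 - 10 = 81 - 22 ≡ 7; y = λ·(12 - 7) - 3 ≡ 3. → (7, 3)

(7, 3)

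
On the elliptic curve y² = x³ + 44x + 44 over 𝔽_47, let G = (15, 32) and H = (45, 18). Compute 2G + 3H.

First 2G:
Repeated addition: build up to 2G.
2G: tangent at (15, 32): λ = (3·15² + 44)/(2·32) ≡ 14/17. 17⁻¹ ≡ 36 (mod 47), so λ ≡ 14·36 ≡ 34.
  x = λ² - 15 - 15 = 1156 - 30 ≡ 45; y = λ·(15 - 45) - 32 ≡ 29. → (45, 29)
2G = (45, 29).
Next 3H:
Repeated addition: build up to 3H.
2H: tangent at (45, 18): λ = (3·45² + 44)/(2·18) ≡ 9/36. 36⁻¹ ≡ 17 (mod 47), so λ ≡ 9·17 ≡ 12.
  x = λ² - 45 - 45 = 144 - 90 ≡ 7; y = λ·(45 - 7) - 18 ≡ 15. → (7, 15)
3H: (7, 15) + (45, 18). λ = (18 - 15)/(45 - 7) ≡ 3/38 mod 47. 38⁻¹ ≡ 26 (mod 47), so λ ≡ 31.
  x = λ² - 7 - 45 = 961 - 52 ≡ 16; y = λ·(7 - 16) - 15 ≡ 35. → (16, 35)
3H = (16, 35).
Finally 2G + 3H:
(45, 29) + (16, 35). λ = (35 - 29)/(16 - 45) ≡ 6/18 mod 47. 18⁻¹ ≡ 34 (mod 47) since 18·34 = 612 ≡ 1, so λ ≡ 16.
  x = λ² - 45 - 16 = 256 - 61 ≡ 7; y = λ·(45 - 7) - 29 ≡ 15. → (7, 15)

(7, 15)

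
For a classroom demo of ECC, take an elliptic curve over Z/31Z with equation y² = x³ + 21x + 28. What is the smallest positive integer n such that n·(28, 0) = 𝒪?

2P: (28, 0) + (28, 0): same x and y₁ ≡ -y₂, so the sum is 𝒪.
2P = 𝒪, so the order is 2.

2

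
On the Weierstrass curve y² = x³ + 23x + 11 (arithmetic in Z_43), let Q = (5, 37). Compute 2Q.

(34, 35)

tangent at (5, 37): λ = (3·5² + 23)/(2·37) ≡ 12/31. 31⁻¹ ≡ 25 (mod 43) since 31·25 = 775 ≡ 1, so λ ≡ 12·25 ≡ 42.
  x = λ² - 5 - 5 = 1764 - 10 ≡ 34; y = λ·(5 - 34) - 37 ≡ 35. → (34, 35)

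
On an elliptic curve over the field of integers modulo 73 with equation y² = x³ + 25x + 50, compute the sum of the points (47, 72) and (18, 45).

(47, 72) + (18, 45). λ = (45 - 72)/(18 - 47) ≡ 46/44 mod 73. 44⁻¹ ≡ 5 (mod 73), so λ ≡ 11.
  x = λ² - 47 - 18 = 121 - 65 ≡ 56; y = λ·(47 - 56) - 72 ≡ 48. → (56, 48)

(56, 48)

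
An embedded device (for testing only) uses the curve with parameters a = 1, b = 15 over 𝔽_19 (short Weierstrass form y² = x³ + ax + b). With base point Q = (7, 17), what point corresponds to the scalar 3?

(12, 8)

Repeated addition: build up to 3Q.
2Q: tangent at (7, 17): λ = (3·7² + 1)/(2·17) ≡ 15/15. 15⁻¹ ≡ 14 (mod 19) since 15·14 = 210 ≡ 1, so λ ≡ 15·14 ≡ 1.
  x = λ² - 7 - 7 = 1 - 14 ≡ 6; y = λ·(7 - 6) - 17 ≡ 3. → (6, 3)
3Q: (6, 3) + (7, 17). λ = (17 - 3)/(7 - 6) ≡ 14/1 mod 19. 1⁻¹ ≡ 1 (mod 19) since 1·1 = 1 ≡ 1, so λ ≡ 14.
  x = λ² - 6 - 7 = 196 - 13 ≡ 12; y = λ·(6 - 12) - 3 ≡ 8. → (12, 8)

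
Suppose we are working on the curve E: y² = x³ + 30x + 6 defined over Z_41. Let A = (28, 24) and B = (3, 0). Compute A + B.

(28, 24) + (3, 0). λ = (0 - 24)/(3 - 28) ≡ 17/16 mod 41. 16⁻¹ ≡ 18 (mod 41), so λ ≡ 19.
  x = λ² - 28 - 3 = 361 - 31 ≡ 2; y = λ·(28 - 2) - 24 ≡ 19. → (2, 19)

(2, 19)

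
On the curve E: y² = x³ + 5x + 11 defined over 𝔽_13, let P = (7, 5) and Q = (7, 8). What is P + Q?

O

The two points share x = 7 and their y-coordinates satisfy 5 + 8 ≡ 0 (mod 13), so they are inverses. Their sum is the point at infinity.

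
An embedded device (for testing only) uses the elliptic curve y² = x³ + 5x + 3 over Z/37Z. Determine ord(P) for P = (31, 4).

8

2P: tangent at (31, 4): λ = (3·31² + 5)/(2·4) ≡ 2/8. 8⁻¹ ≡ 14 (mod 37) since 8·14 = 112 ≡ 1, so λ ≡ 2·14 ≡ 28.
  x = λ² - 31 - 31 = 784 - 62 ≡ 19; y = λ·(31 - 19) - 4 ≡ 36. → (19, 36)
3P: (19, 36) + (31, 4). λ = (4 - 36)/(31 - 19) ≡ 5/12 mod 37. 12⁻¹ ≡ 34 (mod 37) since 12·34 = 408 ≡ 1, so λ ≡ 22.
  x = λ² - 19 - 31 = 484 - 50 ≡ 27; y = λ·(19 - 27) - 36 ≡ 10. → (27, 10)
4P: (27, 10) + (31, 4). λ = (4 - 10)/(31 - 27) ≡ 31/4 mod 37. 4⁻¹ ≡ 28 (mod 37) since 4·28 = 112 ≡ 1, so λ ≡ 17.
  x = λ² - 27 - 31 = 289 - 58 ≡ 9; y = λ·(27 - 9) - 10 ≡ 0. → (9, 0)
5P: (9, 0) + (31, 4). λ = (4 - 0)/(31 - 9) ≡ 4/22 mod 37. 22⁻¹ ≡ 32 (mod 37), so λ ≡ 17.
  x = λ² - 9 - 31 = 289 - 40 ≡ 27; y = λ·(9 - 27) - 0 ≡ 27. → (27, 27)
6P: (27, 27) + (31, 4). λ = (4 - 27)/(31 - 27) ≡ 14/4 mod 37. 4⁻¹ ≡ 28 (mod 37), so λ ≡ 22.
  x = λ² - 27 - 31 = 484 - 58 ≡ 19; y = λ·(27 - 19) - 27 ≡ 1. → (19, 1)
7P: (19, 1) + (31, 4). λ = (4 - 1)/(31 - 19) ≡ 3/12 mod 37. 12⁻¹ ≡ 34 (mod 37) since 12·34 = 408 ≡ 1, so λ ≡ 28.
  x = λ² - 19 - 31 = 784 - 50 ≡ 31; y = λ·(19 - 31) - 1 ≡ 33. → (31, 33)
8P: (31, 33) + (31, 4): same x and y₁ ≡ -y₂, so the sum is O.
8P = O, so the order is 8.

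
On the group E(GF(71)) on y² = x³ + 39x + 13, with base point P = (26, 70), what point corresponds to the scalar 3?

Repeated addition: build up to 3P.
2P: tangent at (26, 70): λ = (3·26² + 39)/(2·70) ≡ 8/69. 69⁻¹ ≡ 35 (mod 71), so λ ≡ 8·35 ≡ 67.
  x = λ² - 26 - 26 = 4489 - 52 ≡ 35; y = λ·(26 - 35) - 70 ≡ 37. → (35, 37)
3P: (35, 37) + (26, 70). λ = (70 - 37)/(26 - 35) ≡ 33/62 mod 71. 62⁻¹ ≡ 63 (mod 71), so λ ≡ 20.
  x = λ² - 35 - 26 = 400 - 61 ≡ 55; y = λ·(35 - 55) - 37 ≡ 60. → (55, 60)

(55, 60)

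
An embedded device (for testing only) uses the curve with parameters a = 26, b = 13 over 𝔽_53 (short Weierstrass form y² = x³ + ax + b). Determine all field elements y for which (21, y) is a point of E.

x³ + 26x + 13 = 9820 ≡ 15 (mod 53).
Square roots of 15 mod 53: 11 and 42 (since 11² = 121 ≡ 15).

11, 42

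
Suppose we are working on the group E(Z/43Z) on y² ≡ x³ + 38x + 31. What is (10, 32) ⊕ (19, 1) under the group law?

(11, 24)

(10, 32) + (19, 1). λ = (1 - 32)/(19 - 10) ≡ 12/9 mod 43. 9⁻¹ ≡ 24 (mod 43) since 9·24 = 216 ≡ 1, so λ ≡ 30.
  x = λ² - 10 - 19 = 900 - 29 ≡ 11; y = λ·(10 - 11) - 32 ≡ 24. → (11, 24)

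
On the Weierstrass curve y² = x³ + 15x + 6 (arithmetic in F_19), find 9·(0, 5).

(11, 1)

Write P = (0, 5).
Double-and-add on 9 = (1001)₂. Start with P = (0, 5) for the leading 1-bit.
double: tangent at (0, 5): λ = (3·0² + 15)/(2·5) ≡ 15/10. 10⁻¹ ≡ 2 (mod 19) since 10·2 = 20 ≡ 1, so λ ≡ 15·2 ≡ 11.
  x = λ² - 0 - 0 = 121 - 0 ≡ 7; y = λ·(0 - 7) - 5 ≡ 13. → (7, 13)
double: tangent at (7, 13): λ = (3·7² + 15)/(2·13) ≡ 10/7. 7⁻¹ ≡ 11 (mod 19), so λ ≡ 10·11 ≡ 15.
  x = λ² - 7 - 7 = 225 - 14 ≡ 2; y = λ·(7 - 2) - 13 ≡ 5. → (2, 5)
double: tangent at (2, 5): λ = (3·2² + 15)/(2·5) ≡ 8/10. 10⁻¹ ≡ 2 (mod 19) since 10·2 = 20 ≡ 1, so λ ≡ 8·2 ≡ 16.
  x = λ² - 2 - 2 = 256 - 4 ≡ 5; y = λ·(2 - 5) - 5 ≡ 4. → (5, 4)
add P: (5, 4) + (0, 5). λ = (5 - 4)/(0 - 5) ≡ 1/14 mod 19. 14⁻¹ ≡ 15 (mod 19), so λ ≡ 15.
  x = λ² - 5 - 0 = 225 - 5 ≡ 11; y = λ·(5 - 11) - 4 ≡ 1. → (11, 1)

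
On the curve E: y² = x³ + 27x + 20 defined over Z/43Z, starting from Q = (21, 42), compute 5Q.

Repeated addition: build up to 5Q.
2Q: tangent at (21, 42): λ = (3·21² + 27)/(2·42) ≡ 17/41. 41⁻¹ ≡ 21 (mod 43) since 41·21 = 861 ≡ 1, so λ ≡ 17·21 ≡ 13.
  x = λ² - 21 - 21 = 169 - 42 ≡ 41; y = λ·(21 - 41) - 42 ≡ 42. → (41, 42)
3Q: (41, 42) + (21, 42). λ = (42 - 42)/(21 - 41) ≡ 0/23 mod 43. 23⁻¹ ≡ 15 (mod 43) since 23·15 = 345 ≡ 1, so λ ≡ 0.
  x = λ² - 41 - 21 = 0 - 62 ≡ 24; y = λ·(41 - 24) - 42 ≡ 1. → (24, 1)
4Q: (24, 1) + (21, 42). λ = (42 - 1)/(21 - 24) ≡ 41/40 mod 43. 40⁻¹ ≡ 14 (mod 43), so λ ≡ 15.
  x = λ² - 24 - 21 = 225 - 45 ≡ 8; y = λ·(24 - 8) - 1 ≡ 24. → (8, 24)
5Q: (8, 24) + (21, 42). λ = (42 - 24)/(21 - 8) ≡ 18/13 mod 43. 13⁻¹ ≡ 10 (mod 43), so λ ≡ 8.
  x = λ² - 8 - 21 = 64 - 29 ≡ 35; y = λ·(8 - 35) - 24 ≡ 18. → (35, 18)

(35, 18)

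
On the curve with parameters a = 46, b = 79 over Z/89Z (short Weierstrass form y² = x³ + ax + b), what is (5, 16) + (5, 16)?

tangent at (5, 16): λ = (3·5² + 46)/(2·16) ≡ 32/32. 32⁻¹ ≡ 64 (mod 89) since 32·64 = 2048 ≡ 1, so λ ≡ 32·64 ≡ 1.
  x = λ² - 5 - 5 = 1 - 10 ≡ 80; y = λ·(5 - 80) - 16 ≡ 87. → (80, 87)

(80, 87)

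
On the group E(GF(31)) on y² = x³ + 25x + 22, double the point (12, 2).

tangent at (12, 2): λ = (3·12² + 25)/(2·2) ≡ 23/4. 4⁻¹ ≡ 8 (mod 31), so λ ≡ 23·8 ≡ 29.
  x = λ² - 12 - 12 = 841 - 24 ≡ 11; y = λ·(12 - 11) - 2 ≡ 27. → (11, 27)

(11, 27)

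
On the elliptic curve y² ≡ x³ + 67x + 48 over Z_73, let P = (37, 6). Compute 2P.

(24, 2)

tangent at (37, 6): λ = (3·37² + 67)/(2·6) ≡ 13/12. 12⁻¹ ≡ 67 (mod 73) since 12·67 = 804 ≡ 1, so λ ≡ 13·67 ≡ 68.
  x = λ² - 37 - 37 = 4624 - 74 ≡ 24; y = λ·(37 - 24) - 6 ≡ 2. → (24, 2)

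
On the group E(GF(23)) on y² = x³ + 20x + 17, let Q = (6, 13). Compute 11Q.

(17, 16)

Repeated addition: build up to 11Q.
2Q: tangent at (6, 13): λ = (3·6² + 20)/(2·13) ≡ 13/3. 3⁻¹ ≡ 8 (mod 23) since 3·8 = 24 ≡ 1, so λ ≡ 13·8 ≡ 12.
  x = λ² - 6 - 6 = 144 - 12 ≡ 17; y = λ·(6 - 17) - 13 ≡ 16. → (17, 16)
3Q: (17, 16) + (6, 13). λ = (13 - 16)/(6 - 17) ≡ 20/12 mod 23. 12⁻¹ ≡ 2 (mod 23), so λ ≡ 17.
  x = λ² - 17 - 6 = 289 - 23 ≡ 13; y = λ·(17 - 13) - 16 ≡ 6. → (13, 6)
4Q: (13, 6) + (6, 13). λ = (13 - 6)/(6 - 13) ≡ 7/16 mod 23. 16⁻¹ ≡ 13 (mod 23) since 16·13 = 208 ≡ 1, so λ ≡ 22.
  x = λ² - 13 - 6 = 484 - 19 ≡ 5; y = λ·(13 - 5) - 6 ≡ 9. → (5, 9)
5Q: (5, 9) + (6, 13). λ = (13 - 9)/(6 - 5) ≡ 4/1 mod 23. 1⁻¹ ≡ 1 (mod 23), so λ ≡ 4.
  x = λ² - 5 - 6 = 16 - 11 ≡ 5; y = λ·(5 - 5) - 9 ≡ 14. → (5, 14)
6Q: (5, 14) + (6, 13). λ = (13 - 14)/(6 - 5) ≡ 22/1 mod 23. 1⁻¹ ≡ 1 (mod 23) since 1·1 = 1 ≡ 1, so λ ≡ 22.
  x = λ² - 5 - 6 = 484 - 11 ≡ 13; y = λ·(5 - 13) - 14 ≡ 17. → (13, 17)
7Q: (13, 17) + (6, 13). λ = (13 - 17)/(6 - 13) ≡ 19/16 mod 23. 16⁻¹ ≡ 13 (mod 23), so λ ≡ 17.
  x = λ² - 13 - 6 = 289 - 19 ≡ 17; y = λ·(13 - 17) - 17 ≡ 7. → (17, 7)
8Q: (17, 7) + (6, 13). λ = (13 - 7)/(6 - 17) ≡ 6/12 mod 23. 12⁻¹ ≡ 2 (mod 23) since 12·2 = 24 ≡ 1, so λ ≡ 12.
  x = λ² - 17 - 6 = 144 - 23 ≡ 6; y = λ·(17 - 6) - 7 ≡ 10. → (6, 10)
9Q: (6, 10) + (6, 13): same x and y₁ ≡ -y₂, so the sum is ∞.
10Q: ∞ + (6, 13) = (6, 13) (identity).
11Q: tangent at (6, 13): λ = (3·6² + 20)/(2·13) ≡ 13/3. 3⁻¹ ≡ 8 (mod 23), so λ ≡ 13·8 ≡ 12.
  x = λ² - 6 - 6 = 144 - 12 ≡ 17; y = λ·(6 - 17) - 13 ≡ 16. → (17, 16)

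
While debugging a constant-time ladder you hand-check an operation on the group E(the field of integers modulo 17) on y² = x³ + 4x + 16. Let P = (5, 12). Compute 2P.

(6, 1)

tangent at (5, 12): λ = (3·5² + 4)/(2·12) ≡ 11/7. 7⁻¹ ≡ 5 (mod 17) since 7·5 = 35 ≡ 1, so λ ≡ 11·5 ≡ 4.
  x = λ² - 5 - 5 = 16 - 10 ≡ 6; y = λ·(5 - 6) - 12 ≡ 1. → (6, 1)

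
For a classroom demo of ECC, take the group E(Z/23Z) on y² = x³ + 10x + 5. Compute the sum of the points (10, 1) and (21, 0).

(19, 4)

(10, 1) + (21, 0). λ = (0 - 1)/(21 - 10) ≡ 22/11 mod 23. 11⁻¹ ≡ 21 (mod 23) since 11·21 = 231 ≡ 1, so λ ≡ 2.
  x = λ² - 10 - 21 = 4 - 31 ≡ 19; y = λ·(10 - 19) - 1 ≡ 4. → (19, 4)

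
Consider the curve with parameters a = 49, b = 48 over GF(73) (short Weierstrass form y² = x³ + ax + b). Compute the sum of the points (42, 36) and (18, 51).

(67, 7)

(42, 36) + (18, 51). λ = (51 - 36)/(18 - 42) ≡ 15/49 mod 73. 49⁻¹ ≡ 3 (mod 73) since 49·3 = 147 ≡ 1, so λ ≡ 45.
  x = λ² - 42 - 18 = 2025 - 60 ≡ 67; y = λ·(42 - 67) - 36 ≡ 7. → (67, 7)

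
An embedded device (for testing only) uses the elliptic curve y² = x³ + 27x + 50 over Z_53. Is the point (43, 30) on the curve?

yes

y² = 30² ≡ 52; x³ + 27x + 50 = 80718 ≡ 52 (mod 53). 52 = 52.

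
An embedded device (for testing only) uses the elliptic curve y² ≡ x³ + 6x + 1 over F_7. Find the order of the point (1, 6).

12

2P: tangent at (1, 6): λ = (3·1² + 6)/(2·6) ≡ 2/5. 5⁻¹ ≡ 3 (mod 7) since 5·3 = 15 ≡ 1, so λ ≡ 2·3 ≡ 6.
  x = λ² - 1 - 1 = 36 - 2 ≡ 6; y = λ·(1 - 6) - 6 ≡ 6. → (6, 6)
3P: (6, 6) + (1, 6). λ = (6 - 6)/(1 - 6) ≡ 0/2 mod 7. 2⁻¹ ≡ 4 (mod 7) since 2·4 = 8 ≡ 1, so λ ≡ 0.
  x = λ² - 6 - 1 = 0 - 7 ≡ 0; y = λ·(6 - 0) - 6 ≡ 1. → (0, 1)
4P: (0, 1) + (1, 6). λ = (6 - 1)/(1 - 0) ≡ 5/1 mod 7. 1⁻¹ ≡ 1 (mod 7), so λ ≡ 5.
  x = λ² - 0 - 1 = 25 - 1 ≡ 3; y = λ·(0 - 3) - 1 ≡ 5. → (3, 5)
5P: (3, 5) + (1, 6). λ = (6 - 5)/(1 - 3) ≡ 1/5 mod 7. 5⁻¹ ≡ 3 (mod 7) since 5·3 = 15 ≡ 1, so λ ≡ 3.
  x = λ² - 3 - 1 = 9 - 4 ≡ 5; y = λ·(3 - 5) - 5 ≡ 3. → (5, 3)
6P: (5, 3) + (1, 6). λ = (6 - 3)/(1 - 5) ≡ 3/3 mod 7. 3⁻¹ ≡ 5 (mod 7) since 3·5 = 15 ≡ 1, so λ ≡ 1.
  x = λ² - 5 - 1 = 1 - 6 ≡ 2; y = λ·(5 - 2) - 3 ≡ 0. → (2, 0)
7P: (2, 0) + (1, 6). λ = (6 - 0)/(1 - 2) ≡ 6/6 mod 7. 6⁻¹ ≡ 6 (mod 7), so λ ≡ 1.
  x = λ² - 2 - 1 = 1 - 3 ≡ 5; y = λ·(2 - 5) - 0 ≡ 4. → (5, 4)
8P: (5, 4) + (1, 6). λ = (6 - 4)/(1 - 5) ≡ 2/3 mod 7. 3⁻¹ ≡ 5 (mod 7), so λ ≡ 3.
  x = λ² - 5 - 1 = 9 - 6 ≡ 3; y = λ·(5 - 3) - 4 ≡ 2. → (3, 2)
9P: (3, 2) + (1, 6). λ = (6 - 2)/(1 - 3) ≡ 4/5 mod 7. 5⁻¹ ≡ 3 (mod 7) since 5·3 = 15 ≡ 1, so λ ≡ 5.
  x = λ² - 3 - 1 = 25 - 4 ≡ 0; y = λ·(3 - 0) - 2 ≡ 6. → (0, 6)
10P: (0, 6) + (1, 6). λ = (6 - 6)/(1 - 0) ≡ 0/1 mod 7. 1⁻¹ ≡ 1 (mod 7) since 1·1 = 1 ≡ 1, so λ ≡ 0.
  x = λ² - 0 - 1 = 0 - 1 ≡ 6; y = λ·(0 - 6) - 6 ≡ 1. → (6, 1)
11P: (6, 1) + (1, 6). λ = (6 - 1)/(1 - 6) ≡ 5/2 mod 7. 2⁻¹ ≡ 4 (mod 7) since 2·4 = 8 ≡ 1, so λ ≡ 6.
  x = λ² - 6 - 1 = 36 - 7 ≡ 1; y = λ·(6 - 1) - 1 ≡ 1. → (1, 1)
12P: (1, 1) + (1, 6): same x and y₁ ≡ -y₂, so the sum is O.
12P = O, so the order is 12.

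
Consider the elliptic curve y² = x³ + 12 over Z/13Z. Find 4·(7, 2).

Write Q = (7, 2).
Repeated addition: build up to 4Q.
2Q: tangent at (7, 2): λ = (3·7² + 0)/(2·2) ≡ 4/4. 4⁻¹ ≡ 10 (mod 13) since 4·10 = 40 ≡ 1, so λ ≡ 4·10 ≡ 1.
  x = λ² - 7 - 7 = 1 - 14 ≡ 0; y = λ·(7 - 0) - 2 ≡ 5. → (0, 5)
3Q: (0, 5) + (7, 2). λ = (2 - 5)/(7 - 0) ≡ 10/7 mod 13. 7⁻¹ ≡ 2 (mod 13) since 7·2 = 14 ≡ 1, so λ ≡ 7.
  x = λ² - 0 - 7 = 49 - 7 ≡ 3; y = λ·(0 - 3) - 5 ≡ 0. → (3, 0)
4Q: (3, 0) + (7, 2). λ = (2 - 0)/(7 - 3) ≡ 2/4 mod 13. 4⁻¹ ≡ 10 (mod 13), so λ ≡ 7.
  x = λ² - 3 - 7 = 49 - 10 ≡ 0; y = λ·(3 - 0) - 0 ≡ 8. → (0, 8)

(0, 8)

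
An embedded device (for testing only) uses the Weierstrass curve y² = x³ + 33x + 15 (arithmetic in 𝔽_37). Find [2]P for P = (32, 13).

(22, 20)

tangent at (32, 13): λ = (3·32² + 33)/(2·13) ≡ 34/26. 26⁻¹ ≡ 10 (mod 37), so λ ≡ 34·10 ≡ 7.
  x = λ² - 32 - 32 = 49 - 64 ≡ 22; y = λ·(32 - 22) - 13 ≡ 20. → (22, 20)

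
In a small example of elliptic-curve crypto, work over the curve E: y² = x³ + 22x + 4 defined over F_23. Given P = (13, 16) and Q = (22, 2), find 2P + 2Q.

(11, 6)

First 2P:
Repeated addition: build up to 2P.
2P: tangent at (13, 16): λ = (3·13² + 22)/(2·16) ≡ 0/9. 9⁻¹ ≡ 18 (mod 23), so λ ≡ 0·18 ≡ 0.
  x = λ² - 13 - 13 = 0 - 26 ≡ 20; y = λ·(13 - 20) - 16 ≡ 7. → (20, 7)
2P = (20, 7).
Next 2Q:
Repeated addition: build up to 2Q.
2Q: tangent at (22, 2): λ = (3·22² + 22)/(2·2) ≡ 2/4. 4⁻¹ ≡ 6 (mod 23), so λ ≡ 2·6 ≡ 12.
  x = λ² - 22 - 22 = 144 - 44 ≡ 8; y = λ·(22 - 8) - 2 ≡ 5. → (8, 5)
2Q = (8, 5).
Finally 2P + 2Q:
(20, 7) + (8, 5). λ = (5 - 7)/(8 - 20) ≡ 21/11 mod 23. 11⁻¹ ≡ 21 (mod 23) since 11·21 = 231 ≡ 1, so λ ≡ 4.
  x = λ² - 20 - 8 = 16 - 28 ≡ 11; y = λ·(20 - 11) - 7 ≡ 6. → (11, 6)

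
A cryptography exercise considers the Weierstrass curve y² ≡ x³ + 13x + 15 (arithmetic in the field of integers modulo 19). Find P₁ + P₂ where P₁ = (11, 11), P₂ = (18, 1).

(6, 9)

(11, 11) + (18, 1). λ = (1 - 11)/(18 - 11) ≡ 9/7 mod 19. 7⁻¹ ≡ 11 (mod 19) since 7·11 = 77 ≡ 1, so λ ≡ 4.
  x = λ² - 11 - 18 = 16 - 29 ≡ 6; y = λ·(11 - 6) - 11 ≡ 9. → (6, 9)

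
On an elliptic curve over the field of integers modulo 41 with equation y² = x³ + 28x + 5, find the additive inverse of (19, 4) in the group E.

(19, 37)

-(19, 4) = (19, -4 mod 41) = (19, 37).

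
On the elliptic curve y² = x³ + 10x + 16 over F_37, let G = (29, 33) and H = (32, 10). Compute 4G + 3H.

First 4G:
Double-and-add on 4 = (100)₂. Start with G = (29, 33) for the leading 1-bit.
double: tangent at (29, 33): λ = (3·29² + 10)/(2·33) ≡ 17/29. 29⁻¹ ≡ 23 (mod 37), so λ ≡ 17·23 ≡ 21.
  x = λ² - 29 - 29 = 441 - 58 ≡ 13; y = λ·(29 - 13) - 33 ≡ 7. → (13, 7)
double: tangent at (13, 7): λ = (3·13² + 10)/(2·7) ≡ 36/14. 14⁻¹ ≡ 8 (mod 37) since 14·8 = 112 ≡ 1, so λ ≡ 36·8 ≡ 29.
  x = λ² - 13 - 13 = 841 - 26 ≡ 1; y = λ·(13 - 1) - 7 ≡ 8. → (1, 8)
4G = (1, 8).
Next 3H:
Repeated addition: build up to 3H.
2H: tangent at (32, 10): λ = (3·32² + 10)/(2·10) ≡ 11/20. 20⁻¹ ≡ 13 (mod 37), so λ ≡ 11·13 ≡ 32.
  x = λ² - 32 - 32 = 1024 - 64 ≡ 35; y = λ·(32 - 35) - 10 ≡ 5. → (35, 5)
3H: (35, 5) + (32, 10). λ = (10 - 5)/(32 - 35) ≡ 5/34 mod 37. 34⁻¹ ≡ 12 (mod 37), so λ ≡ 23.
  x = λ² - 35 - 32 = 529 - 67 ≡ 18; y = λ·(35 - 18) - 5 ≡ 16. → (18, 16)
3H = (18, 16).
Finally 4G + 3H:
(1, 8) + (18, 16). λ = (16 - 8)/(18 - 1) ≡ 8/17 mod 37. 17⁻¹ ≡ 24 (mod 37), so λ ≡ 7.
  x = λ² - 1 - 18 = 49 - 19 ≡ 30; y = λ·(1 - 30) - 8 ≡ 11. → (30, 11)

(30, 11)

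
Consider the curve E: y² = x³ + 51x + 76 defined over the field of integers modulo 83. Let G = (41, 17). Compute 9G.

Repeated addition: build up to 9G.
2G: tangent at (41, 17): λ = (3·41² + 51)/(2·17) ≡ 31/34. 34⁻¹ ≡ 22 (mod 83), so λ ≡ 31·22 ≡ 18.
  x = λ² - 41 - 41 = 324 - 82 ≡ 76; y = λ·(41 - 76) - 17 ≡ 17. → (76, 17)
3G: (76, 17) + (41, 17). λ = (17 - 17)/(41 - 76) ≡ 0/48 mod 83. 48⁻¹ ≡ 64 (mod 83), so λ ≡ 0.
  x = λ² - 76 - 41 = 0 - 117 ≡ 49; y = λ·(76 - 49) - 17 ≡ 66. → (49, 66)
4G: (49, 66) + (41, 17). λ = (17 - 66)/(41 - 49) ≡ 34/75 mod 83. 75⁻¹ ≡ 31 (mod 83) since 75·31 = 2325 ≡ 1, so λ ≡ 58.
  x = λ² - 49 - 41 = 3364 - 90 ≡ 37; y = λ·(49 - 37) - 66 ≡ 49. → (37, 49)
5G: (37, 49) + (41, 17). λ = (17 - 49)/(41 - 37) ≡ 51/4 mod 83. 4⁻¹ ≡ 21 (mod 83), so λ ≡ 75.
  x = λ² - 37 - 41 = 5625 - 78 ≡ 69; y = λ·(37 - 69) - 49 ≡ 41. → (69, 41)
6G: (69, 41) + (41, 17). λ = (17 - 41)/(41 - 69) ≡ 59/55 mod 83. 55⁻¹ ≡ 80 (mod 83), so λ ≡ 72.
  x = λ² - 69 - 41 = 5184 - 110 ≡ 11; y = λ·(69 - 11) - 41 ≡ 68. → (11, 68)
7G: (11, 68) + (41, 17). λ = (17 - 68)/(41 - 11) ≡ 32/30 mod 83. 30⁻¹ ≡ 36 (mod 83), so λ ≡ 73.
  x = λ² - 11 - 41 = 5329 - 52 ≡ 48; y = λ·(11 - 48) - 68 ≡ 53. → (48, 53)
8G: (48, 53) + (41, 17). λ = (17 - 53)/(41 - 48) ≡ 47/76 mod 83. 76⁻¹ ≡ 71 (mod 83), so λ ≡ 17.
  x = λ² - 48 - 41 = 289 - 89 ≡ 34; y = λ·(48 - 34) - 53 ≡ 19. → (34, 19)
9G: (34, 19) + (41, 17). λ = (17 - 19)/(41 - 34) ≡ 81/7 mod 83. 7⁻¹ ≡ 12 (mod 83), so λ ≡ 59.
  x = λ² - 34 - 41 = 3481 - 75 ≡ 3; y = λ·(34 - 3) - 19 ≡ 67. → (3, 67)

(3, 67)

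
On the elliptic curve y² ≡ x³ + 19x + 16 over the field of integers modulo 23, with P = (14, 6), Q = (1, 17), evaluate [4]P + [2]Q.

(18, 16)

First 4P:
Double-and-add on 4 = (100)₂. Start with P = (14, 6) for the leading 1-bit.
double: tangent at (14, 6): λ = (3·14² + 19)/(2·6) ≡ 9/12. 12⁻¹ ≡ 2 (mod 23) since 12·2 = 24 ≡ 1, so λ ≡ 9·2 ≡ 18.
  x = λ² - 14 - 14 = 324 - 28 ≡ 20; y = λ·(14 - 20) - 6 ≡ 1. → (20, 1)
double: tangent at (20, 1): λ = (3·20² + 19)/(2·1) ≡ 0/2. 2⁻¹ ≡ 12 (mod 23), so λ ≡ 0·12 ≡ 0.
  x = λ² - 20 - 20 = 0 - 40 ≡ 6; y = λ·(20 - 6) - 1 ≡ 22. → (6, 22)
4P = (6, 22).
Next 2Q:
Repeated addition: build up to 2Q.
2Q: tangent at (1, 17): λ = (3·1² + 19)/(2·17) ≡ 22/11. 11⁻¹ ≡ 21 (mod 23), so λ ≡ 22·21 ≡ 2.
  x = λ² - 1 - 1 = 4 - 2 ≡ 2; y = λ·(1 - 2) - 17 ≡ 4. → (2, 4)
2Q = (2, 4).
Finally 4P + 2Q:
(6, 22) + (2, 4). λ = (4 - 22)/(2 - 6) ≡ 5/19 mod 23. 19⁻¹ ≡ 17 (mod 23), so λ ≡ 16.
  x = λ² - 6 - 2 = 256 - 8 ≡ 18; y = λ·(6 - 18) - 22 ≡ 16. → (18, 16)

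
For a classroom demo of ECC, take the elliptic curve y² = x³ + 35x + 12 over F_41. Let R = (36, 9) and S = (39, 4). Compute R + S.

(28, 5)

(36, 9) + (39, 4). λ = (4 - 9)/(39 - 36) ≡ 36/3 mod 41. 3⁻¹ ≡ 14 (mod 41), so λ ≡ 12.
  x = λ² - 36 - 39 = 144 - 75 ≡ 28; y = λ·(36 - 28) - 9 ≡ 5. → (28, 5)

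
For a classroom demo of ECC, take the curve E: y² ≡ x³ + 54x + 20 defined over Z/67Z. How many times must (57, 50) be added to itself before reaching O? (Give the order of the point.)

2P: tangent at (57, 50): λ = (3·57² + 54)/(2·50) ≡ 19/33. 33⁻¹ ≡ 65 (mod 67) since 33·65 = 2145 ≡ 1, so λ ≡ 19·65 ≡ 29.
  x = λ² - 57 - 57 = 841 - 114 ≡ 57; y = λ·(57 - 57) - 50 ≡ 17. → (57, 17)
3P: (57, 17) + (57, 50): same x and y₁ ≡ -y₂, so the sum is O.
3P = O, so the order is 3.

3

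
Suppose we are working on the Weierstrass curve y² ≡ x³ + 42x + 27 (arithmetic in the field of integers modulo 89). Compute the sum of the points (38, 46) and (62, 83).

(11, 29)

(38, 46) + (62, 83). λ = (83 - 46)/(62 - 38) ≡ 37/24 mod 89. 24⁻¹ ≡ 26 (mod 89), so λ ≡ 72.
  x = λ² - 38 - 62 = 5184 - 100 ≡ 11; y = λ·(38 - 11) - 46 ≡ 29. → (11, 29)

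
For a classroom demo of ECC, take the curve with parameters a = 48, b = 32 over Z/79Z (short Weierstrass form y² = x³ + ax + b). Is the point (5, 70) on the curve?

yes

y² = 70² ≡ 2; x³ + 48x + 32 = 397 ≡ 2 (mod 79). 2 = 2.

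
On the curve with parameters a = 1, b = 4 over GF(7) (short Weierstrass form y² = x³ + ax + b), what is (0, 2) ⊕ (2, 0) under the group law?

(6, 4)

(0, 2) + (2, 0). λ = (0 - 2)/(2 - 0) ≡ 5/2 mod 7. 2⁻¹ ≡ 4 (mod 7), so λ ≡ 6.
  x = λ² - 0 - 2 = 36 - 2 ≡ 6; y = λ·(0 - 6) - 2 ≡ 4. → (6, 4)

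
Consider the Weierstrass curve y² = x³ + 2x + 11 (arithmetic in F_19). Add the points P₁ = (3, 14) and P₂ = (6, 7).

(3, 14) + (6, 7). λ = (7 - 14)/(6 - 3) ≡ 12/3 mod 19. 3⁻¹ ≡ 13 (mod 19), so λ ≡ 4.
  x = λ² - 3 - 6 = 16 - 9 ≡ 7; y = λ·(3 - 7) - 14 ≡ 8. → (7, 8)

(7, 8)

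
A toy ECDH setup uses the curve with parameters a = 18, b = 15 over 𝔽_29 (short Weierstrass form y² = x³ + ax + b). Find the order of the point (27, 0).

2

2P: (27, 0) + (27, 0): same x and y₁ ≡ -y₂, so the sum is the point at infinity.
2P = the point at infinity, so the order is 2.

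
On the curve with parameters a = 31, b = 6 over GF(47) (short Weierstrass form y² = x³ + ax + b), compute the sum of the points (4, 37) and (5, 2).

(41, 36)

(4, 37) + (5, 2). λ = (2 - 37)/(5 - 4) ≡ 12/1 mod 47. 1⁻¹ ≡ 1 (mod 47) since 1·1 = 1 ≡ 1, so λ ≡ 12.
  x = λ² - 4 - 5 = 144 - 9 ≡ 41; y = λ·(4 - 41) - 37 ≡ 36. → (41, 36)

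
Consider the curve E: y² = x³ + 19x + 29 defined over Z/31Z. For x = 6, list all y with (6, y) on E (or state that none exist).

7, 24

x³ + 19x + 29 = 359 ≡ 18 (mod 31).
Square roots of 18 mod 31: 7 and 24 (since 7² = 49 ≡ 18).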